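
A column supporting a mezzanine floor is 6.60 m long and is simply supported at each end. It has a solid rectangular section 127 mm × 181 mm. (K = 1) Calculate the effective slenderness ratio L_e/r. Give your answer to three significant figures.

λ ≈ 180

For a rectangle r_min = b/√12 = 127/√12 = 36.66 mm
L_e = K·L = 1 × 6.60 m = 6.600 m = 6600.0 mm
λ = L_e / r_min = 6600.0 / 36.66 = 180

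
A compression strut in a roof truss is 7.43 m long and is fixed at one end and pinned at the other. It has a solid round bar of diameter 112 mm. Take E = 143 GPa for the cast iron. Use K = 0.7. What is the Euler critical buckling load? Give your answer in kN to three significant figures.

I = πd⁴/64 = π×112⁴/64 = 7.724×10^6 mm⁴
I = 7.724×10^6 mm⁴ = 7.724×10^-6 m⁴
Effective length L_e = K·L = 0.7 × 7.43 = 5.201 m
P_cr = π²EI / L_e² = π² × 143×10⁹ × 7.724×10^-6 / 5.201² = 4.030×10^5 N

P_cr ≈ 403 kN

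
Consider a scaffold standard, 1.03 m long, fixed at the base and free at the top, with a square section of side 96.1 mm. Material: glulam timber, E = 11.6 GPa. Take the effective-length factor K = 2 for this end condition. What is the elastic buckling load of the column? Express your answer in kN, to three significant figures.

I = a⁴/12 = 96.1⁴/12 = 7.107×10^6 mm⁴
I = 7.107×10^6 mm⁴ = 7.107×10^-6 m⁴
Effective length L_e = K·L = 2 × 1.03 = 2.060 m
P_cr = π²EI / L_e² = π² × 11.6×10⁹ × 7.107×10^-6 / 2.060² = 1.918×10^5 N

P_cr ≈ 192 kN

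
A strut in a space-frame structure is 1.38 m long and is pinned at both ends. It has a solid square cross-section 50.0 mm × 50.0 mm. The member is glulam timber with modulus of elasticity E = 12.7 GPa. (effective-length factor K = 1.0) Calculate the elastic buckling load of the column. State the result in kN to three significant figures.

I = a⁴/12 = 50.0⁴/12 = 5.208×10^5 mm⁴
I = 5.208×10^5 mm⁴ = 5.208×10^-7 m⁴
Effective length L_e = K·L = 1 × 1.38 = 1.380 m
P_cr = π²EI / L_e² = π² × 12.7×10⁹ × 5.208×10^-7 / 1.380² = 3.428×10^4 N

P_cr ≈ 34.3 kN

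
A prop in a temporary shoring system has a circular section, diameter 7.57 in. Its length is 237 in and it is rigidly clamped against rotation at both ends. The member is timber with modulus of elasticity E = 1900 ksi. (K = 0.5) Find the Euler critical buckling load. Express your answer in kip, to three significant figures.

I = πd⁴/64 = π×7.57⁴/64 = 161.2 in⁴
Effective length L_e = K·L = 0.5 × 237 = 118.5 in
P_cr = π²EI / L_e² = π² × 1900×10³ × 161.2 / 118.5² = 2.153×10^5 lb

P_cr ≈ 215 kip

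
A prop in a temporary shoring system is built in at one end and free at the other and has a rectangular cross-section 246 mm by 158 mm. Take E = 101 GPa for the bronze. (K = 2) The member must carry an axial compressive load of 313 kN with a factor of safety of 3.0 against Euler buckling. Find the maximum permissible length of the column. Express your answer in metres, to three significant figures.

L_max ≈ 4.63 m

Buckling occurs about the weak axis: I_min = h·b³/12 with b = 158 mm (the shorter side).
I_min = 246×158³/12 = 8.086×10^7 mm⁴
I = 8.086×10^-5 m⁴
Required critical load P_cr = n·P = 3.0 × 313 = 939.0 kN = 9.390×10^5 N
From P_cr = π²EI/(K·L)²:  L = (1/K)·√(π²EI/P_cr) = (1/2)·√(π²×1.01×10^11×8.086×10^-5/9.390×10^5)
L = 4.63 m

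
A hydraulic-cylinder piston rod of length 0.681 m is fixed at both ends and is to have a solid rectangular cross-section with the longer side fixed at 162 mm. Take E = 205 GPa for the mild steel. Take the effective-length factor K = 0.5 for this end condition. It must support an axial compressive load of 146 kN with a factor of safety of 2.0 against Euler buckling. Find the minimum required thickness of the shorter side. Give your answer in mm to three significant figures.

Required P_cr = n·P = 2.0 × 146 = 292.0 kN
L_e = K·L = 0.5 × 0.681 = 0.3405 m
Required I = P_cr·L_e²/(π²E) = 2.920×10^5 × 0.3405² / (π² × 2.05×10^11) = 1.673×10^-8 m⁴
I_req = 1.673×10^4 mm⁴
Rectangle, weak axis: I_min = h·b³/12 with h = 162 mm fixed  ⇒  b = (12I/h)^(1/3) = 10.7 mm

b ≈ 10.7 mm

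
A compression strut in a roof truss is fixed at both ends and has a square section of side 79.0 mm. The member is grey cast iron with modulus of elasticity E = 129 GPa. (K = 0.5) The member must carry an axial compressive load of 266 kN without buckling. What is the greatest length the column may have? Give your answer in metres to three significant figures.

L_max ≈ 7.88 m

I = a⁴/12 = 79.0⁴/12 = 3.246×10^6 mm⁴
I = 3.246×10^-6 m⁴
At the buckling limit P_cr = P = 2.660×10^5 N
From P_cr = π²EI/(K·L)²:  L = (1/K)·√(π²EI/P_cr) = (1/0.5)·√(π²×1.29×10^11×3.246×10^-6/2.660×10^5)
L = 7.88 m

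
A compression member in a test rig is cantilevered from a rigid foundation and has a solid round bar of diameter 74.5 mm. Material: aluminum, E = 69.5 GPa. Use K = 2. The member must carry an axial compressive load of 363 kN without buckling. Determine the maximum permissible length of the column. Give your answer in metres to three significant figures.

I = πd⁴/64 = π×74.5⁴/64 = 1.512×10^6 mm⁴
I = 1.512×10^-6 m⁴
At the buckling limit P_cr = P = 3.630×10^5 N
From P_cr = π²EI/(K·L)²:  L = (1/K)·√(π²EI/P_cr) = (1/2)·√(π²×6.95×10^10×1.512×10^-6/3.630×10^5)
L = 0.845 m

L_max ≈ 0.845 m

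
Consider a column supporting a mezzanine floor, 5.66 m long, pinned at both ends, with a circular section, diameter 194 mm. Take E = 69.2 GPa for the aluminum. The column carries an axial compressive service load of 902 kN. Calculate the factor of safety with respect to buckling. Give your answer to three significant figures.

n ≈ 1.64

I = πd⁴/64 = π×194⁴/64 = 6.953×10^7 mm⁴
I = 6.953×10^7 mm⁴ = 6.953×10^-5 m⁴
Effective length L_e = K·L = 1 × 5.66 = 5.660 m
P_cr = π²EI / L_e² = π² × 69.2×10⁹ × 6.953×10^-5 / 5.660² = 1.482×10^6 N
Factor of safety n = P_cr / P = 1482.3 / 902 = 1.64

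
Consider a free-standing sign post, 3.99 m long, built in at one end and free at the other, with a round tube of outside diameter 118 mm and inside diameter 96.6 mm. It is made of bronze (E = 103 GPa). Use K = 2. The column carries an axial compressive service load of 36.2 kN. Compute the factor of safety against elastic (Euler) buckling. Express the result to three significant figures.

n ≈ 2.31

d_o = 118 mm, d_i = 96.6 mm
I = π(d_o⁴ − d_i⁴)/64 = π(118⁴ − 96.60⁴)/64 = 5.243×10^6 mm⁴
I = 5.243×10^6 mm⁴ = 5.243×10^-6 m⁴
Effective length L_e = K·L = 2 × 3.99 = 7.980 m
P_cr = π²EI / L_e² = π² × 103×10⁹ × 5.243×10^-6 / 7.980² = 8.369×10^4 N
Factor of safety n = P_cr / P = 83.690 / 36.2 = 2.31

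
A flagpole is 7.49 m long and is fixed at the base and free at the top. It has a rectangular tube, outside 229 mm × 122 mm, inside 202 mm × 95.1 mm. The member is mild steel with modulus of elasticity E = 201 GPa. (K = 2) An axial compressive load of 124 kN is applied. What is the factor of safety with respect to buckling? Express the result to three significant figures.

Weak-axis I_min = (h_o·b_o³ − h_i·b_i³)/12 with b_o = 122, b_i = 95.10 mm (shorter outer/inner sides).
I_min = (229×122³ − 202.0×95.10³)/12 = 2.017×10^7 mm⁴
I = 2.017×10^7 mm⁴ = 2.017×10^-5 m⁴
Effective length L_e = K·L = 2 × 7.49 = 14.98 m
P_cr = π²EI / L_e² = π² × 201×10⁹ × 2.017×10^-5 / 14.98² = 1.783×10^5 N
Factor of safety n = P_cr / P = 178.35 / 124 = 1.44

n ≈ 1.44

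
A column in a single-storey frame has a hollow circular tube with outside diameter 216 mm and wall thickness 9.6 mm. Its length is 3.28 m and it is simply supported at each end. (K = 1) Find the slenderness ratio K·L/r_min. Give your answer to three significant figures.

Inner diameter d_i = 216 − 2×9.6 = 196.8 mm
I = π(d_o⁴ − d_i⁴)/64 = π(216⁴ − 196.8⁴)/64 = 3.322×10^7 mm⁴
A = 6.225×10^3 mm²;  r_min = √(I/A) = √(3.322×10^7/6.225×10^3) = 73.05 mm
L_e = K·L = 1 × 3.28 m = 3.280 m = 3280.0 mm
λ = L_e / r_min = 3280.0 / 73.05 = 44.9

λ ≈ 44.9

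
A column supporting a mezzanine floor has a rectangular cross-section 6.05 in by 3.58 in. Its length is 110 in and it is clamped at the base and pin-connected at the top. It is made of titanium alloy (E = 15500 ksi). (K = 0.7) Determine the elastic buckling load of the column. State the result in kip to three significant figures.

P_cr ≈ 597 kip

Buckling occurs about the weak axis: I_min = h·b³/12 with b = 3.58 in (the shorter side).
I_min = 6.05×3.58³/12 = 23.13 in⁴
Effective length L_e = K·L = 0.7 × 110 = 77.00 in
P_cr = π²EI / L_e² = π² × 15500×10³ × 23.13 / 77.00² = 5.969×10^5 lb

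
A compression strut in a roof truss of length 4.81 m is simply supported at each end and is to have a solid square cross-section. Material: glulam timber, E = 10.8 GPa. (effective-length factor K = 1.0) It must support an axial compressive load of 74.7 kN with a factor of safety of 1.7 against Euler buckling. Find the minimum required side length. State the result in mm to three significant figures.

Required P_cr = n·P = 1.7 × 74.7 = 127.0 kN
L_e = K·L = 1 × 4.81 = 4.810 m
Required I = P_cr·L_e²/(π²E) = 1.270×10^5 × 4.810² / (π² × 1.08×10^10) = 2.756×10^-5 m⁴
I_req = 2.756×10^7 mm⁴
Solid square: I = a⁴/12  ⇒  a = (12I)^(1/4) = (12×2.756×10^7)^(1/4) = 135 mm

a ≈ 135 mm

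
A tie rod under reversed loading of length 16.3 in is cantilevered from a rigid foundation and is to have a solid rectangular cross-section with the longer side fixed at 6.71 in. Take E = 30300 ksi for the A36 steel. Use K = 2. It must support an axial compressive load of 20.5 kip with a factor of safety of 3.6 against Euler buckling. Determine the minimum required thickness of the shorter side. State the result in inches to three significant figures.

Required P_cr = n·P = 3.6 × 20.5 = 73.80 kip
L_e = K·L = 2 × 16.3 = 32.60 in
Required I = P_cr·L_e²/(π²E) = 7.380×10^4 × 32.60² / (π² × 3.03×10^7) = 0.2623 in⁴
Rectangle, weak axis: I_min = h·b³/12 with h = 6.71 in fixed  ⇒  b = (12I/h)^(1/3) = 0.777 in

b ≈ 0.777 in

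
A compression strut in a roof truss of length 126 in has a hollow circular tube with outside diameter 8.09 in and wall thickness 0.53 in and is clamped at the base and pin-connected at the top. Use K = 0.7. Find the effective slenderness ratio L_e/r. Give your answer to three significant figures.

λ ≈ 32.9

Inner diameter d_i = 8.09 − 2×0.53 = 7.030 in
I = π(d_o⁴ − d_i⁴)/64 = π(8.09⁴ − 7.030⁴)/64 = 90.37 in⁴
A = 12.59 in²;  r_min = √(I/A) = √(90.37/12.59) = 2.679 in
L_e = K·L = 0.7 × 126 = 88.20 in
λ = L_e / r_min = 88.200 / 2.679 = 32.9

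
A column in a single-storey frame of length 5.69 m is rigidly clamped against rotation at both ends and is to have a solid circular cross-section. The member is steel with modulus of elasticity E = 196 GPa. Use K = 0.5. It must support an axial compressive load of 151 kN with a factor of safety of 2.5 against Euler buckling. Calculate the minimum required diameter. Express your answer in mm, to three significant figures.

d ≈ 75.3 mm

Required P_cr = n·P = 2.5 × 151 = 377.5 kN
L_e = K·L = 0.5 × 5.69 = 2.845 m
Required I = P_cr·L_e²/(π²E) = 3.775×10^5 × 2.845² / (π² × 1.96×10^11) = 1.580×10^-6 m⁴
I_req = 1.580×10^6 mm⁴
Solid circle: I = πd⁴/64  ⇒  d = (64I/π)^(1/4) = (64×1.580×10^6/π)^(1/4) = 75.3 mm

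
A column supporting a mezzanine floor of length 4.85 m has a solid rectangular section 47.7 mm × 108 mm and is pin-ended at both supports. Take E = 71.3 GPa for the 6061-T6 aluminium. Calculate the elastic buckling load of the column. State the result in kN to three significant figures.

P_cr ≈ 29.2 kN

Buckling occurs about the weak axis: I_min = h·b³/12 with b = 47.7 mm (the shorter side).
I_min = 108×47.7³/12 = 9.768×10^5 mm⁴
I = 9.768×10^5 mm⁴ = 9.768×10^-7 m⁴
Effective length L_e = K·L = 1 × 4.85 = 4.850 m
P_cr = π²EI / L_e² = π² × 71.3×10⁹ × 9.768×10^-7 / 4.850² = 2.922×10^4 N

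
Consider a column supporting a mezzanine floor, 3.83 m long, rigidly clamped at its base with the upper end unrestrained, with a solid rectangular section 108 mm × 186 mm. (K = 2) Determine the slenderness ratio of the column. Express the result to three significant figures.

λ ≈ 246

For a rectangle r_min = b/√12 = 108/√12 = 31.18 mm
L_e = K·L = 2 × 3.83 m = 7.660 m = 7660.0 mm
λ = L_e / r_min = 7660.0 / 31.18 = 246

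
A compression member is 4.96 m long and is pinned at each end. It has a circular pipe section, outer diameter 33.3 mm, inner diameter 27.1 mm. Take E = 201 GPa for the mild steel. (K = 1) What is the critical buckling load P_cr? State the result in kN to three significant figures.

P_cr ≈ 2.73 kN

d_o = 33.3 mm, d_i = 27.1 mm
I = π(d_o⁴ − d_i⁴)/64 = π(33.3⁴ − 27.10⁴)/64 = 3.388×10^4 mm⁴
I = 3.388×10^4 mm⁴ = 3.388×10^-8 m⁴
Effective length L_e = K·L = 1 × 4.96 = 4.960 m
P_cr = π²EI / L_e² = π² × 201×10⁹ × 3.388×10^-8 / 4.960² = 2.732×10^3 N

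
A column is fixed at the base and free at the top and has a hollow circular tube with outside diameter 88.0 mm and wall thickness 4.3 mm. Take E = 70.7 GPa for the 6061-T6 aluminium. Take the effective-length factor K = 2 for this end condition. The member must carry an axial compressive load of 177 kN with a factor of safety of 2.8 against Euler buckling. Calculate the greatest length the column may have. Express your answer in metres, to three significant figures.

Inner diameter d_i = 88.0 − 2×4.3 = 79.40 mm
I = π(d_o⁴ − d_i⁴)/64 = π(88.0⁴ − 79.40⁴)/64 = 9.928×10^5 mm⁴
I = 9.928×10^-7 m⁴
Required critical load P_cr = n·P = 2.8 × 177 = 495.6 kN = 4.956×10^5 N
From P_cr = π²EI/(K·L)²:  L = (1/K)·√(π²EI/P_cr) = (1/2)·√(π²×7.07×10^10×9.928×10^-7/4.956×10^5)
L = 0.591 m

L_max ≈ 0.591 m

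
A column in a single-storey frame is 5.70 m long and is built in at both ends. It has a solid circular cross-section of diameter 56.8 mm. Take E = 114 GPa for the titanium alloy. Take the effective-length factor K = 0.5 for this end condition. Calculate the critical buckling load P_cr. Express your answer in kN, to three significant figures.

P_cr ≈ 70.8 kN

I = πd⁴/64 = π×56.8⁴/64 = 5.109×10^5 mm⁴
I = 5.109×10^5 mm⁴ = 5.109×10^-7 m⁴
Effective length L_e = K·L = 0.5 × 5.70 = 2.850 m
P_cr = π²EI / L_e² = π² × 114×10⁹ × 5.109×10^-7 / 2.850² = 7.077×10^4 N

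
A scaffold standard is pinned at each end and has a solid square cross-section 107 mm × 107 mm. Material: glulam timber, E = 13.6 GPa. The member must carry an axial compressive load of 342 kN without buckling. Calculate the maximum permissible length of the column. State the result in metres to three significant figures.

L_max ≈ 2.07 m

I = a⁴/12 = 107⁴/12 = 1.092×10^7 mm⁴
I = 1.092×10^-5 m⁴
At the buckling limit P_cr = P = 3.420×10^5 N
From P_cr = π²EI/(K·L)²:  L = (1/K)·√(π²EI/P_cr) = (1/1)·√(π²×1.36×10^10×1.092×10^-5/3.420×10^5)
L = 2.07 m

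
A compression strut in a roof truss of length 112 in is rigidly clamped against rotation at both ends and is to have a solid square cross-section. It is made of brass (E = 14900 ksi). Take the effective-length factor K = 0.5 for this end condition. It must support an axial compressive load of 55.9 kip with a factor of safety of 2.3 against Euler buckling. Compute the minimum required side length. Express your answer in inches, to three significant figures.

Required P_cr = n·P = 2.3 × 55.9 = 128.6 kip
L_e = K·L = 0.5 × 112 = 56.00 in
Required I = P_cr·L_e²/(π²E) = 1.286×10^5 × 56.00² / (π² × 1.49×10^7) = 2.742 in⁴
Solid square: I = a⁴/12  ⇒  a = (12I)^(1/4) = (12×2.742)^(1/4) = 2.39 in

a ≈ 2.39 in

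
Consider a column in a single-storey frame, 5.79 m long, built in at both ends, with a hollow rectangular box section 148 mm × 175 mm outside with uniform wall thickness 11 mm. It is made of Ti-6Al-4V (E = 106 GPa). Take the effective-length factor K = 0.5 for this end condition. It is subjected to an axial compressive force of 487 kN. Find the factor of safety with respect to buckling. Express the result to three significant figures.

n ≈ 5.58

Inner dimensions: h_i = 175 − 2×11 = 153.0 mm, b_i = 148 − 2×11 = 126.0 mm
Weak-axis I_min = (h_o·b_o³ − h_i·b_i³)/12 with b_o = 148, b_i = 126.0 mm (shorter outer/inner sides).
I_min = (175×148³ − 153.0×126.0³)/12 = 2.177×10^7 mm⁴
I = 2.177×10^7 mm⁴ = 2.177×10^-5 m⁴
Effective length L_e = K·L = 0.5 × 5.79 = 2.895 m
P_cr = π²EI / L_e² = π² × 106×10⁹ × 2.177×10^-5 / 2.895² = 2.718×10^6 N
Factor of safety n = P_cr / P = 2717.7 / 487 = 5.58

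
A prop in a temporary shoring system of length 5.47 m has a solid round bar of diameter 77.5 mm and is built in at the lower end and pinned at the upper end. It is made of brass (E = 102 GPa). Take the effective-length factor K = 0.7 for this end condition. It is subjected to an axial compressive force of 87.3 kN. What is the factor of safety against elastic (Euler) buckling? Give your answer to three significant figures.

n ≈ 1.39

I = πd⁴/64 = π×77.5⁴/64 = 1.771×10^6 mm⁴
I = 1.771×10^6 mm⁴ = 1.771×10^-6 m⁴
Effective length L_e = K·L = 0.7 × 5.47 = 3.829 m
P_cr = π²EI / L_e² = π² × 102×10⁹ × 1.771×10^-6 / 3.829² = 1.216×10^5 N
Factor of safety n = P_cr / P = 121.59 / 87.3 = 1.39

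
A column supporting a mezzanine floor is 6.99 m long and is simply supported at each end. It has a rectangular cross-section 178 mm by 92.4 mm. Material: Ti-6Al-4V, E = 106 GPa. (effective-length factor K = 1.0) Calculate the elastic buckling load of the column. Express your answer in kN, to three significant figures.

P_cr ≈ 251 kN

Buckling occurs about the weak axis: I_min = h·b³/12 with b = 92.4 mm (the shorter side).
I_min = 178×92.4³/12 = 1.170×10^7 mm⁴
I = 1.170×10^7 mm⁴ = 1.170×10^-5 m⁴
Effective length L_e = K·L = 1 × 6.99 = 6.990 m
P_cr = π²EI / L_e² = π² × 106×10⁹ × 1.170×10^-5 / 6.990² = 2.506×10^5 N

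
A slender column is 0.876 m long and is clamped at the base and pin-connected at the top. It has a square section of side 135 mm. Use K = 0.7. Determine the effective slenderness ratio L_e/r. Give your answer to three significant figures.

For a square r = a/√12 = 135/√12 = 38.97 mm
L_e = K·L = 0.7 × 0.876 m = 0.6132 m = 613.20 mm
λ = L_e / r_min = 613.20 / 38.97 = 15.7

λ ≈ 15.7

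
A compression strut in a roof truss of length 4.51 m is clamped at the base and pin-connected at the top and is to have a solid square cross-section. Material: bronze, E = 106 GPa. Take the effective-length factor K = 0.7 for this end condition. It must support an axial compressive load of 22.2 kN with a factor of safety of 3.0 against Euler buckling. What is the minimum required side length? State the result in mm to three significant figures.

Required P_cr = n·P = 3.0 × 22.2 = 66.60 kN
L_e = K·L = 0.7 × 4.51 = 3.157 m
Required I = P_cr·L_e²/(π²E) = 6.660×10^4 × 3.157² / (π² × 1.06×10^11) = 6.345×10^-7 m⁴
I_req = 6.345×10^5 mm⁴
Solid square: I = a⁴/12  ⇒  a = (12I)^(1/4) = (12×6.345×10^5)^(1/4) = 52.5 mm

a ≈ 52.5 mm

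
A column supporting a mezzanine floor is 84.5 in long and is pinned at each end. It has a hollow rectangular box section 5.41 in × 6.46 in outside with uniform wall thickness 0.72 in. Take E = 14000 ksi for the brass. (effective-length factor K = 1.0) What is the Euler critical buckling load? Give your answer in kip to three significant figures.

Inner dimensions: h_i = 6.46 − 2×0.72 = 5.020 in, b_i = 5.41 − 2×0.72 = 3.970 in
Weak-axis I_min = (h_o·b_o³ − h_i·b_i³)/12 with b_o = 5.41, b_i = 3.970 in (shorter outer/inner sides).
I_min = (6.46×5.41³ − 5.020×3.970³)/12 = 59.06 in⁴
Effective length L_e = K·L = 1 × 84.5 = 84.50 in
P_cr = π²EI / L_e² = π² × 14000×10³ × 59.06 / 84.50² = 1.143×10^6 lb

P_cr ≈ 1140 kip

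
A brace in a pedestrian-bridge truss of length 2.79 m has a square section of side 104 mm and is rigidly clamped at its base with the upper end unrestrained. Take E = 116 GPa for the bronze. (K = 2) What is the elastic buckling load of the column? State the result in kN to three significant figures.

I = a⁴/12 = 104⁴/12 = 9.749×10^6 mm⁴
I = 9.749×10^6 mm⁴ = 9.749×10^-6 m⁴
Effective length L_e = K·L = 2 × 2.79 = 5.580 m
P_cr = π²EI / L_e² = π² × 116×10⁹ × 9.749×10^-6 / 5.580² = 3.585×10^5 N

P_cr ≈ 358 kN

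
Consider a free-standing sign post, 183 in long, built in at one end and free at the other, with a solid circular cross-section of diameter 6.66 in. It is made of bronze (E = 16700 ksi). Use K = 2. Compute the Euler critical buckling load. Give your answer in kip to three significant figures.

P_cr ≈ 119 kip

I = πd⁴/64 = π×6.66⁴/64 = 96.58 in⁴
Effective length L_e = K·L = 2 × 183 = 366.0 in
P_cr = π²EI / L_e² = π² × 16700×10³ × 96.58 / 366.0² = 1.188×10^5 lb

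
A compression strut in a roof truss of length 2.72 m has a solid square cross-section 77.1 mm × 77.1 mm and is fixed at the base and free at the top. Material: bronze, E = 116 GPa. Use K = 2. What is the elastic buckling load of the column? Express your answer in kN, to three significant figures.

I = a⁴/12 = 77.1⁴/12 = 2.945×10^6 mm⁴
I = 2.945×10^6 mm⁴ = 2.945×10^-6 m⁴
Effective length L_e = K·L = 2 × 2.72 = 5.440 m
P_cr = π²EI / L_e² = π² × 116×10⁹ × 2.945×10^-6 / 5.440² = 1.139×10^5 N

P_cr ≈ 114 kN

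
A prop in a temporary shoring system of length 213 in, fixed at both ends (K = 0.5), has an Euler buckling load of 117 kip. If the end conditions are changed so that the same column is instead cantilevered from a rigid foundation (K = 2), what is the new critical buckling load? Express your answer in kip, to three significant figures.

P_cr ≈ 7.31 kip

P_cr ∝ 1/K², so P_cr,new = P_cr,old × (K_old/K_new)² = 117 × (0.5/2)²
= 117 × 0.06250 = 7.31 kip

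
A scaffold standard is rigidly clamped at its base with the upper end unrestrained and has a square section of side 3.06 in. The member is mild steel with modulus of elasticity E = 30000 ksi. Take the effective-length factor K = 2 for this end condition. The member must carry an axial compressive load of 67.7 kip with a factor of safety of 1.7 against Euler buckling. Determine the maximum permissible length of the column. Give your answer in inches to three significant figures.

L_max ≈ 68.6 in

I = a⁴/12 = 3.06⁴/12 = 7.306 in⁴
Required critical load P_cr = n·P = 1.7 × 67.7 = 115.1 kip = 1.151×10^5 lb
From P_cr = π²EI/(K·L)²:  L = (1/K)·√(π²EI/P_cr) = (1/2)·√(π²×3.00×10^7×7.306/1.151×10^5)
L = 68.6 in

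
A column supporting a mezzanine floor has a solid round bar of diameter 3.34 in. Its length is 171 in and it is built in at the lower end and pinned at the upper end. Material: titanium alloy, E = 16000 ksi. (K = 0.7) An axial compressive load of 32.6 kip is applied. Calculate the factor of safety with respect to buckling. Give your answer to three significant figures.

n ≈ 2.07

I = πd⁴/64 = π×3.34⁴/64 = 6.109 in⁴
Effective length L_e = K·L = 0.7 × 171 = 119.7 in
P_cr = π²EI / L_e² = π² × 16000×10³ × 6.109 / 119.7² = 6.733×10^4 lb
Factor of safety n = P_cr / P = 67.327 / 32.6 = 2.07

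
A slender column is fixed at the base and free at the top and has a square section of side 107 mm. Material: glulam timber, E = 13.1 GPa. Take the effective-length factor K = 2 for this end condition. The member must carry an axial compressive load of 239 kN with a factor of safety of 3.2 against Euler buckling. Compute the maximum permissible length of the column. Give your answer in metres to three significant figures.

L_max ≈ 0.679 m

I = a⁴/12 = 107⁴/12 = 1.092×10^7 mm⁴
I = 1.092×10^-5 m⁴
Required critical load P_cr = n·P = 3.2 × 239 = 764.8 kN = 7.648×10^5 N
From P_cr = π²EI/(K·L)²:  L = (1/K)·√(π²EI/P_cr) = (1/2)·√(π²×1.31×10^10×1.092×10^-5/7.648×10^5)
L = 0.679 m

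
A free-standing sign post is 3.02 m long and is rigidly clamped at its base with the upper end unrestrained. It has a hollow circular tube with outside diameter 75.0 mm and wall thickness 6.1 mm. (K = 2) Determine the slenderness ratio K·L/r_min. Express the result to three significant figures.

Inner diameter d_i = 75.0 − 2×6.1 = 62.80 mm
I = π(d_o⁴ − d_i⁴)/64 = π(75.0⁴ − 62.80⁴)/64 = 7.897×10^5 mm⁴
A = 1.320×10^3 mm²;  r_min = √(I/A) = √(7.897×10^5/1.320×10^3) = 24.46 mm
L_e = K·L = 2 × 3.02 m = 6.040 m = 6040.0 mm
λ = L_e / r_min = 6040.0 / 24.46 = 247

λ ≈ 247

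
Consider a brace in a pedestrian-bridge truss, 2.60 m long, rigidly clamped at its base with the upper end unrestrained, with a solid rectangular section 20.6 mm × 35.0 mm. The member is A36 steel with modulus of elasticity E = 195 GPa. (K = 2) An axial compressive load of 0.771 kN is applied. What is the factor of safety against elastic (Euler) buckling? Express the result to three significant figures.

n ≈ 2.35

Buckling occurs about the weak axis: I_min = h·b³/12 with b = 20.6 mm (the shorter side).
I_min = 35.0×20.6³/12 = 2.550×10^4 mm⁴
I = 2.550×10^4 mm⁴ = 2.550×10^-8 m⁴
Effective length L_e = K·L = 2 × 2.60 = 5.200 m
P_cr = π²EI / L_e² = π² × 195×10⁹ × 2.550×10^-8 / 5.200² = 1.815×10^3 N
Factor of safety n = P_cr / P = 1.8147 / 0.771 = 2.35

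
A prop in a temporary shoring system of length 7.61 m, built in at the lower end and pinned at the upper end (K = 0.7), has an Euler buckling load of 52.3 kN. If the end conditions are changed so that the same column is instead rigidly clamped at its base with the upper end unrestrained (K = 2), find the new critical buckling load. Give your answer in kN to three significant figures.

P_cr ≈ 6.41 kN

P_cr ∝ 1/K², so P_cr,new = P_cr,old × (K_old/K_new)² = 52.3 × (0.7/2)²
= 52.3 × 0.1225 = 6.41 kN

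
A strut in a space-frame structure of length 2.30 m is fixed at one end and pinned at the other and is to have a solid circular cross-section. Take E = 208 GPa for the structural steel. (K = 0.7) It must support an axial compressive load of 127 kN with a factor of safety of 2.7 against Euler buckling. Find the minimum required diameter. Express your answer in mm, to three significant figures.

d ≈ 54.5 mm

Required P_cr = n·P = 2.7 × 127 = 342.9 kN
L_e = K·L = 0.7 × 2.30 = 1.610 m
Required I = P_cr·L_e²/(π²E) = 3.429×10^5 × 1.610² / (π² × 2.08×10^11) = 4.330×10^-7 m⁴
I_req = 4.330×10^5 mm⁴
Solid circle: I = πd⁴/64  ⇒  d = (64I/π)^(1/4) = (64×4.330×10^5/π)^(1/4) = 54.5 mm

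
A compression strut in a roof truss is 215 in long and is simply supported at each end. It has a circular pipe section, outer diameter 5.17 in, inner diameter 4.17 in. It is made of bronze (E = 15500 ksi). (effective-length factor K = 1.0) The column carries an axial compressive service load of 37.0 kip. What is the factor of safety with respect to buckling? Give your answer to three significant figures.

n ≈ 1.81

d_o = 5.17 in, d_i = 4.17 in
I = π(d_o⁴ − d_i⁴)/64 = π(5.17⁴ − 4.170⁴)/64 = 20.23 in⁴
Effective length L_e = K·L = 1 × 215 = 215.0 in
P_cr = π²EI / L_e² = π² × 15500×10³ × 20.23 / 215.0² = 6.694×10^4 lb
Factor of safety n = P_cr / P = 66.940 / 37.0 = 1.81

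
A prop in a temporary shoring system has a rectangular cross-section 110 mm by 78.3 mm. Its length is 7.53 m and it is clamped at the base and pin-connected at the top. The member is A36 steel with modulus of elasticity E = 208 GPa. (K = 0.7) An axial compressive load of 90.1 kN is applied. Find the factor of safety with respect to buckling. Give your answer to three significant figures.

Buckling occurs about the weak axis: I_min = h·b³/12 with b = 78.3 mm (the shorter side).
I_min = 110×78.3³/12 = 4.400×10^6 mm⁴
I = 4.400×10^6 mm⁴ = 4.400×10^-6 m⁴
Effective length L_e = K·L = 0.7 × 7.53 = 5.271 m
P_cr = π²EI / L_e² = π² × 208×10⁹ × 4.400×10^-6 / 5.271² = 3.251×10^5 N
Factor of safety n = P_cr / P = 325.14 / 90.1 = 3.61

n ≈ 3.61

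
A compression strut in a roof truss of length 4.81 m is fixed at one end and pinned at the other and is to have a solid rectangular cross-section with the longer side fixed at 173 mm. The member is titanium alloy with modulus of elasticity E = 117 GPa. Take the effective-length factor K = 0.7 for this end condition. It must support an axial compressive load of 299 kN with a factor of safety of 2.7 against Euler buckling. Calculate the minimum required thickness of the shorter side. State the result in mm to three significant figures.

b ≈ 81.9 mm

Required P_cr = n·P = 2.7 × 299 = 807.3 kN
L_e = K·L = 0.7 × 4.81 = 3.367 m
Required I = P_cr·L_e²/(π²E) = 8.073×10^5 × 3.367² / (π² × 1.17×10^11) = 7.926×10^-6 m⁴
I_req = 7.926×10^6 mm⁴
Rectangle, weak axis: I_min = h·b³/12 with h = 173 mm fixed  ⇒  b = (12I/h)^(1/3) = 81.9 mm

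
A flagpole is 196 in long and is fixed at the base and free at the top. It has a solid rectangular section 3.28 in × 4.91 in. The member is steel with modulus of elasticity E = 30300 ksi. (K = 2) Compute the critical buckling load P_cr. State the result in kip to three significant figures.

P_cr ≈ 28.1 kip

Buckling occurs about the weak axis: I_min = h·b³/12 with b = 3.28 in (the shorter side).
I_min = 4.91×3.28³/12 = 14.44 in⁴
Effective length L_e = K·L = 2 × 196 = 392.0 in
P_cr = π²EI / L_e² = π² × 30300×10³ × 14.44 / 392.0² = 2.810×10^4 lb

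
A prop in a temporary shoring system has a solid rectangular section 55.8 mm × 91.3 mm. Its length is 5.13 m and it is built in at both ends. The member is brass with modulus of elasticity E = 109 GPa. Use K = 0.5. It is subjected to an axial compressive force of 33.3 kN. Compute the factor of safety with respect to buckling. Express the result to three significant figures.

Buckling occurs about the weak axis: I_min = h·b³/12 with b = 55.8 mm (the shorter side).
I_min = 91.3×55.8³/12 = 1.322×10^6 mm⁴
I = 1.322×10^6 mm⁴ = 1.322×10^-6 m⁴
Effective length L_e = K·L = 0.5 × 5.13 = 2.565 m
P_cr = π²EI / L_e² = π² × 109×10⁹ × 1.322×10^-6 / 2.565² = 2.161×10^5 N
Factor of safety n = P_cr / P = 216.14 / 33.3 = 6.49

n ≈ 6.49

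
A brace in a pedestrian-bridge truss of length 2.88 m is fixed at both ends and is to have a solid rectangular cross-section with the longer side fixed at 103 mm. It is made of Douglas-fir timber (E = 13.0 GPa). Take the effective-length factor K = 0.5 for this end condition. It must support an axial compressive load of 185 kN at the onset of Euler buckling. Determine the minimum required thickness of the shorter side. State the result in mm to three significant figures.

b ≈ 70.4 mm

L_e = K·L = 0.5 × 2.88 = 1.440 m
Required I = P_cr·L_e²/(π²E) = 1.850×10^5 × 1.440² / (π² × 1.30×10^10) = 2.990×10^-6 m⁴
I_req = 2.990×10^6 mm⁴
Rectangle, weak axis: I_min = h·b³/12 with h = 103 mm fixed  ⇒  b = (12I/h)^(1/3) = 70.4 mm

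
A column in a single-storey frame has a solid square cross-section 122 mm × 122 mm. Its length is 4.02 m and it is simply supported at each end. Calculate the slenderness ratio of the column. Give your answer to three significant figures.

I = a⁴/12 = 122⁴/12 = 1.846×10^7 mm⁴
A = 1.488×10^4 mm²;  r_min = √(I/A) = √(1.846×10^7/1.488×10^4) = 35.22 mm
L_e = K·L = 1 × 4.02 m = 4.020 m = 4020.0 mm
λ = L_e / r_min = 4020.0 / 35.22 = 114

λ ≈ 114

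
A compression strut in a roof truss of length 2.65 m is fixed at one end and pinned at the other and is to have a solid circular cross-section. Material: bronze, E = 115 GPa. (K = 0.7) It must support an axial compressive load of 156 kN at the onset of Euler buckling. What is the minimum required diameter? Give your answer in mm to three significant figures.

d ≈ 55.7 mm

L_e = K·L = 0.7 × 2.65 = 1.855 m
Required I = P_cr·L_e²/(π²E) = 1.560×10^5 × 1.855² / (π² × 1.15×10^11) = 4.729×10^-7 m⁴
I_req = 4.729×10^5 mm⁴
Solid circle: I = πd⁴/64  ⇒  d = (64I/π)^(1/4) = (64×4.729×10^5/π)^(1/4) = 55.7 mm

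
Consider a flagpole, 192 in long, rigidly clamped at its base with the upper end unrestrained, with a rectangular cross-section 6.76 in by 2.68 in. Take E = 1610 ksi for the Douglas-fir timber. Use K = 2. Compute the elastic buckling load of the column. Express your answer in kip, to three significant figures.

Buckling occurs about the weak axis: I_min = h·b³/12 with b = 2.68 in (the shorter side).
I_min = 6.76×2.68³/12 = 10.84 in⁴
Effective length L_e = K·L = 2 × 192 = 384.0 in
P_cr = π²EI / L_e² = π² × 1610×10³ × 10.84 / 384.0² = 1.169×10^3 lb

P_cr ≈ 1.17 kip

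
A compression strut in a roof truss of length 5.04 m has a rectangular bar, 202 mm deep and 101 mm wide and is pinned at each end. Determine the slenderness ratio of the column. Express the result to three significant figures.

Buckling occurs about the weak axis: I_min = h·b³/12 with b = 101 mm (the shorter side).
I_min = 202×101³/12 = 1.734×10^7 mm⁴
A = 2.040×10^4 mm²;  r_min = √(I/A) = √(1.734×10^7/2.040×10^4) = 29.16 mm
L_e = K·L = 1 × 5.04 m = 5.040 m = 5040.0 mm
λ = L_e / r_min = 5040.0 / 29.16 = 173

λ ≈ 173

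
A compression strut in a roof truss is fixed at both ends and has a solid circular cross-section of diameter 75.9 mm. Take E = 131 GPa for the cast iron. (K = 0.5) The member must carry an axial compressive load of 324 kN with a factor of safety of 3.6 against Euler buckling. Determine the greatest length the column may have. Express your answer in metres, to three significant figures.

I = πd⁴/64 = π×75.9⁴/64 = 1.629×10^6 mm⁴
I = 1.629×10^-6 m⁴
Required critical load P_cr = n·P = 3.6 × 324 = 1166 kN = 1.166×10^6 N
From P_cr = π²EI/(K·L)²:  L = (1/K)·√(π²EI/P_cr) = (1/0.5)·√(π²×1.31×10^11×1.629×10^-6/1.166×10^6)
L = 2.69 m

L_max ≈ 2.69 m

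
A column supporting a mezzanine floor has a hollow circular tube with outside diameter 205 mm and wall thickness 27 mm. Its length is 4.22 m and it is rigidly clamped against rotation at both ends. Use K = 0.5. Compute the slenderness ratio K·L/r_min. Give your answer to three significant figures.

Inner diameter d_i = 205 − 2×27 = 151.0 mm
I = π(d_o⁴ − d_i⁴)/64 = π(205⁴ − 151.0⁴)/64 = 6.117×10^7 mm⁴
A = 1.510×10^4 mm²;  r_min = √(I/A) = √(6.117×10^7/1.510×10^4) = 63.65 mm
L_e = K·L = 0.5 × 4.22 m = 2.110 m = 2110.0 mm
λ = L_e / r_min = 2110.0 / 63.65 = 33.1

λ ≈ 33.1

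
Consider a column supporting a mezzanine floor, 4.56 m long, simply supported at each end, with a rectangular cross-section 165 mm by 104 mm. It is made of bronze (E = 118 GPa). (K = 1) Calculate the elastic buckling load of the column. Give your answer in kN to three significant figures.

P_cr ≈ 866 kN

Buckling occurs about the weak axis: I_min = h·b³/12 with b = 104 mm (the shorter side).
I_min = 165×104³/12 = 1.547×10^7 mm⁴
I = 1.547×10^7 mm⁴ = 1.547×10^-5 m⁴
Effective length L_e = K·L = 1 × 4.56 = 4.560 m
P_cr = π²EI / L_e² = π² × 118×10⁹ × 1.547×10^-5 / 4.560² = 8.663×10^5 N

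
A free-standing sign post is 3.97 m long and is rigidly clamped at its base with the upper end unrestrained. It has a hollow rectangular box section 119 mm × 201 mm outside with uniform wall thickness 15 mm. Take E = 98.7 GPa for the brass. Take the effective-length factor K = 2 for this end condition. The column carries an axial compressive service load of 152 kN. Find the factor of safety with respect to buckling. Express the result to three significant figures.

Inner dimensions: h_i = 201 − 2×15 = 171.0 mm, b_i = 119 − 2×15 = 89.00 mm
Weak-axis I_min = (h_o·b_o³ − h_i·b_i³)/12 with b_o = 119, b_i = 89.00 mm (shorter outer/inner sides).
I_min = (201×119³ − 171.0×89.00³)/12 = 1.818×10^7 mm⁴
I = 1.818×10^7 mm⁴ = 1.818×10^-5 m⁴
Effective length L_e = K·L = 2 × 3.97 = 7.940 m
P_cr = π²EI / L_e² = π² × 98.7×10⁹ × 1.818×10^-5 / 7.940² = 2.809×10^5 N
Factor of safety n = P_cr / P = 280.92 / 152 = 1.85

n ≈ 1.85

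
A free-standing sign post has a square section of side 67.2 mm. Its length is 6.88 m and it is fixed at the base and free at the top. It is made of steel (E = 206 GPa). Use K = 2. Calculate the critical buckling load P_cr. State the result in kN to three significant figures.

I = a⁴/12 = 67.2⁴/12 = 1.699×10^6 mm⁴
I = 1.699×10^6 mm⁴ = 1.699×10^-6 m⁴
Effective length L_e = K·L = 2 × 6.88 = 13.76 m
P_cr = π²EI / L_e² = π² × 206×10⁹ × 1.699×10^-6 / 13.76² = 1.825×10^4 N

P_cr ≈ 18.2 kN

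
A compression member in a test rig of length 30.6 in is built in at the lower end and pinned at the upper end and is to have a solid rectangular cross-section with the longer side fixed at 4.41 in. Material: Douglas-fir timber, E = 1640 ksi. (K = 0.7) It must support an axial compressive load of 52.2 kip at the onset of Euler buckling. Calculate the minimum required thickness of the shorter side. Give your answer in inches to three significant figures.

b ≈ 1.59 in

L_e = K·L = 0.7 × 30.6 = 21.42 in
Required I = P_cr·L_e²/(π²E) = 5.220×10^4 × 21.42² / (π² × 1.64×10^6) = 1.480 in⁴
Rectangle, weak axis: I_min = h·b³/12 with h = 4.41 in fixed  ⇒  b = (12I/h)^(1/3) = 1.59 in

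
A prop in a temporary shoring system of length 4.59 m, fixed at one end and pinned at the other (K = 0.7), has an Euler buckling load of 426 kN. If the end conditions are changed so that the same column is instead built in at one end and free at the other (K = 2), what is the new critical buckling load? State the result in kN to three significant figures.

P_cr ∝ 1/K², so P_cr,new = P_cr,old × (K_old/K_new)² = 426 × (0.7/2)²
= 426 × 0.1225 = 52.2 kN

P_cr ≈ 52.2 kN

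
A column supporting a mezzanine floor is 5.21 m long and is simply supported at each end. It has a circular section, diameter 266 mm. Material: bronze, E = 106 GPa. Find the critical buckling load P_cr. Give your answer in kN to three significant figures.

I = πd⁴/64 = π×266⁴/64 = 2.458×10^8 mm⁴
I = 2.458×10^8 mm⁴ = 2.458×10^-4 m⁴
Effective length L_e = K·L = 1 × 5.21 = 5.210 m
P_cr = π²EI / L_e² = π² × 106×10⁹ × 2.458×10^-4 / 5.210² = 9.472×10^6 N

P_cr ≈ 9470 kN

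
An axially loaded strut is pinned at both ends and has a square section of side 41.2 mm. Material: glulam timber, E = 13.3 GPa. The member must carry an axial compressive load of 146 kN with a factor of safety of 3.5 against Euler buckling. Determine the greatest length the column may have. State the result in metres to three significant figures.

L_max ≈ 0.248 m

I = a⁴/12 = 41.2⁴/12 = 2.401×10^5 mm⁴
I = 2.401×10^-7 m⁴
Required critical load P_cr = n·P = 3.5 × 146 = 511.0 kN = 5.110×10^5 N
From P_cr = π²EI/(K·L)²:  L = (1/K)·√(π²EI/P_cr) = (1/1)·√(π²×1.33×10^10×2.401×10^-7/5.110×10^5)
L = 0.248 m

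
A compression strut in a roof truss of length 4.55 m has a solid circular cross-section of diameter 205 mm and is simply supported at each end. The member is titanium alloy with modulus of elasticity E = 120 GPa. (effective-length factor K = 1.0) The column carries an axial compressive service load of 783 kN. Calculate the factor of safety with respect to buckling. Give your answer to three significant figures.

I = πd⁴/64 = π×205⁴/64 = 8.669×10^7 mm⁴
I = 8.669×10^7 mm⁴ = 8.669×10^-5 m⁴
Effective length L_e = K·L = 1 × 4.55 = 4.550 m
P_cr = π²EI / L_e² = π² × 120×10⁹ × 8.669×10^-5 / 4.550² = 4.960×10^6 N
Factor of safety n = P_cr / P = 4959.6 / 783 = 6.33

n ≈ 6.33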